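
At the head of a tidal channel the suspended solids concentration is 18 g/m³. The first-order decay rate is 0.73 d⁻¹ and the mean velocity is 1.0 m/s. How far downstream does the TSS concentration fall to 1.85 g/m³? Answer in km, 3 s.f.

From C = C₀·e^(−kt), t = ln(C₀/C)/k = ln(18/1.85)/0.73 = 2.275/0.73 = 3.117 d.
Distance = v·t = 1.0 m/s × 2.693e+05 s = 2.693e+05 m = 269.3 km.

269 km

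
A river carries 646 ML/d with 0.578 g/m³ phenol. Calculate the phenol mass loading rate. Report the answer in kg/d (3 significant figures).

646 ML/d = 7.477 m³/s.
Mass flux = Q·C = 7.477 m³/s × 0.578 g/m³ = 4.322 g/s.
= 4.322 g/s × 86.4 = 373.4 kg/d.

373 kg/d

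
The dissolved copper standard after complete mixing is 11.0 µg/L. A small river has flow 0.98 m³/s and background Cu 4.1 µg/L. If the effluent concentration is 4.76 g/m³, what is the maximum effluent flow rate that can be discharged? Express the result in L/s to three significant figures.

1.42 L/s

4.1 µg/L = 0.0041 mg/L.
11.0 µg/L = 0.011 mg/L.
Mass balance at complete mixing: C_std·(Q_w + Q_r) = Q_w·C_e + Q_r·C_b.
Rearranging, Q_w = Q_r·(C_std − C_b)/(C_e − C_std) = 0.98·(0.011 − 0.0041) / (4.76 − 0.011) = 0.001424 m³/s.
= 1.424 L/s.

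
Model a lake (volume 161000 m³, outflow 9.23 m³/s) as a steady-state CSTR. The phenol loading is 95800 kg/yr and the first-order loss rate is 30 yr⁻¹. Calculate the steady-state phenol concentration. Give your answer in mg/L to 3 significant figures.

Outflow Q = 9.23 m³/s × 3.156e+07 s/yr = 2.913e+08 m³/yr.
Steady-state CSTR mass balance: W = Q·C + k·V·C, so C = W/(Q + kV).
Q + kV = 2.913e+08 + 30·161000 = 2.961e+08 m³/yr.
C = 95800/2.961e+08 = 0.0003235 kg/m³ = 0.3235 mg/L.

0.324 mg/L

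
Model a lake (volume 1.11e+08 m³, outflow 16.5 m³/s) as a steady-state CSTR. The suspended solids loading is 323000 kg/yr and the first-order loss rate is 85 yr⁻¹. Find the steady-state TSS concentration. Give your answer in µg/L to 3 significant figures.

Outflow Q = 16.5 m³/s × 3.156e+07 s/yr = 5.207e+08 m³/yr.
Steady-state CSTR mass balance: W = Q·C + k·V·C, so C = W/(Q + kV).
Q + kV = 5.207e+08 + 85·1.11e+08 = 9.956e+09 m³/yr.
C = 323000/9.956e+09 = 3.244e-05 kg/m³ = 0.03244 mg/L = 32.44 µg/L.

32.4 µg/L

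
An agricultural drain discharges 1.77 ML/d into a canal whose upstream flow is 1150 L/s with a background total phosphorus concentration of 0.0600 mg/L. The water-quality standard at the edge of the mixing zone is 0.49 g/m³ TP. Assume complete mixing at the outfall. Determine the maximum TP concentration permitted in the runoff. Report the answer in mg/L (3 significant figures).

24.6 mg/L

1.77 ML/d = 0.02049 m³/s.
1150 L/s = 1.15 m³/s.
Mass balance: 0.49·1.17 = 0.02049·Cₑ + 1.15·0.06.
Cₑ = (0.5735 − 0.069) / 0.02049 = 24.63 mg/L.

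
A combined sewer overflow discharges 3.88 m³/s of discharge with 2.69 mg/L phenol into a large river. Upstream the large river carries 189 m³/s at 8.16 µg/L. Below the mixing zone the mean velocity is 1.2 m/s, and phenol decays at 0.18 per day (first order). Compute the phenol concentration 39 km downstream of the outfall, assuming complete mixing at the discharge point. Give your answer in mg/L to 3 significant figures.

0.0580 mg/L

8.16 µg/L = 0.00816 mg/L.
After complete mixing, C₀ = (3.88·2.69 + 189·0.00816) / 192.9 = 0.06211 mg/L.
Travel time t = 3.9e+04 m / 1.2 m/s = 3.25e+04 s = 0.3762 d.
C = 0.06211·exp(−0.18·0.3762) = 0.06211·0.9345 = 0.05804 mg/L.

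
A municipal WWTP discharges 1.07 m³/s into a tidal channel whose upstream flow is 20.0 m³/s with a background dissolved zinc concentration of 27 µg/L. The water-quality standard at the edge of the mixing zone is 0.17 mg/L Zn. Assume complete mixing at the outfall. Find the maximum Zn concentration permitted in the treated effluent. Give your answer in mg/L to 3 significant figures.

2.84 mg/L

27 µg/L = 0.027 mg/L.
Mass balance: 0.17·21.07 = 1.07·Cₑ + 20·0.027.
Cₑ = (3.582 − 0.54) / 1.07 = 2.843 mg/L.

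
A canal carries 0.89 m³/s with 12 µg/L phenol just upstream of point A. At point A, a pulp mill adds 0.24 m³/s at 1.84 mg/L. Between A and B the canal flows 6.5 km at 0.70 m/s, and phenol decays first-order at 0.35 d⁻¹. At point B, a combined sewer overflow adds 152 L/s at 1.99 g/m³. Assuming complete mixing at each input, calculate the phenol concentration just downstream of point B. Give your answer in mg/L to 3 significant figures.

0.576 mg/L

12 µg/L = 0.012 mg/L.
After input A: C = (0.89·0.012 + 0.24·1.84) / 1.13 = 0.4002 mg/L.
Over the 6.5 km reach to input B (t = 9286 s = 0.1075 d), decay gives C = 0.4002·exp(−0.35·0.1075) = 0.3855 mg/L.
152 L/s = 0.152 m³/s.
After input B: C = (1.13·0.3855 + 0.152·1.99) / 1.282 = 0.5757 mg/L.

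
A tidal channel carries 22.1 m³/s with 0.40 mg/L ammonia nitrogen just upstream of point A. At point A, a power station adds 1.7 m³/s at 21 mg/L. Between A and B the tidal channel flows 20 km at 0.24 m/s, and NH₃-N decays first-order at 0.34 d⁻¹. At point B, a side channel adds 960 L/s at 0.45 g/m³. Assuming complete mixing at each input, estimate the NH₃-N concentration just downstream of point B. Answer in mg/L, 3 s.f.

After input A: C = (22.1·0.4 + 1.7·21) / 23.8 = 1.871 mg/L.
Over the 20 km reach to input B (t = 8.333e+04 s = 0.9645 d), decay gives C = 1.871·exp(−0.34·0.9645) = 1.348 mg/L.
960 L/s = 0.96 m³/s.
After input B: C = (23.8·1.348 + 0.96·0.45) / 24.76 = 1.313 mg/L.

1.31 mg/L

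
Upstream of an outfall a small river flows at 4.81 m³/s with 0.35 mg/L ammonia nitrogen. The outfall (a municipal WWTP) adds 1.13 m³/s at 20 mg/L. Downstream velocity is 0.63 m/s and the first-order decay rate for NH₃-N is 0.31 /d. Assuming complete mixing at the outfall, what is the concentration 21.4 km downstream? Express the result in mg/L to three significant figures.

After complete mixing, C₀ = (1.13·20 + 4.81·0.35) / 5.94 = 4.088 mg/L.
Travel time t = 2.14e+04 m / 0.63 m/s = 3.397e+04 s = 0.3932 d.
C = 4.088·exp(−0.31·0.3932) = 4.088·0.8853 = 3.619 mg/L.

3.62 mg/L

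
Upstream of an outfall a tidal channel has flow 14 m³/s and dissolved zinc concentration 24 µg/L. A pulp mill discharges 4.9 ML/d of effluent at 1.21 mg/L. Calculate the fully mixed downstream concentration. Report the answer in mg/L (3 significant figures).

0.0288 mg/L

4.9 ML/d = 0.05671 m³/s.
24 µg/L = 0.024 mg/L.
Flow-weighted mixing gives C = (0.05671·1.21 + 14·0.024) / (0.05671 + 14) = 0.4046/14.06 = 0.02879 mg/L.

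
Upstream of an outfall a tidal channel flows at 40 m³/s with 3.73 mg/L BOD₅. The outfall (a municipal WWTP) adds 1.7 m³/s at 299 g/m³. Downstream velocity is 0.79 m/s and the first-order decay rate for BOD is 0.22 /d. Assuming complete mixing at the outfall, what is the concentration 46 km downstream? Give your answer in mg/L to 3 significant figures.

13.6 mg/L

After complete mixing, C₀ = (1.7·299 + 40·3.73) / 41.7 = 15.77 mg/L.
Travel time t = 4.6e+04 m / 0.79 m/s = 5.823e+04 s = 0.6739 d.
C = 15.77·exp(−0.22·0.6739) = 15.77·0.8622 = 13.59 mg/L.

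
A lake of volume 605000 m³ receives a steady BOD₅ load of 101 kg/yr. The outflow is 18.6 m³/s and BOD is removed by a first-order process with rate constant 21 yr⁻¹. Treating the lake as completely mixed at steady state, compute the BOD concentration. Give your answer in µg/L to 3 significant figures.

Outflow Q = 18.6 m³/s × 3.156e+07 s/yr = 5.87e+08 m³/yr.
Steady-state CSTR mass balance: W = Q·C + k·V·C, so C = W/(Q + kV).
Q + kV = 5.87e+08 + 21·605000 = 5.997e+08 m³/yr.
C = 101/5.997e+08 = 1.684e-07 kg/m³ = 0.0001684 mg/L = 0.1684 µg/L.

0.168 µg/L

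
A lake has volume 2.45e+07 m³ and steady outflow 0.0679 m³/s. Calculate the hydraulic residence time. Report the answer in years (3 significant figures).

Q = 0.0679 m³/s × 3.156e+07 s/yr = 2.143e+06 m³/yr.
Hydraulic residence time τ = V/Q = 2.45e+07/2.143e+06 = 11.43 yr.

11.4 yr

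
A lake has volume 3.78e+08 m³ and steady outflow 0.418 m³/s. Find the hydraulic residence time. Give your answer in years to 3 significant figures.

28.7 yr

Q = 0.418 m³/s × 3.156e+07 s/yr = 1.319e+07 m³/yr.
Hydraulic residence time τ = V/Q = 3.78e+08/1.319e+07 = 28.66 yr.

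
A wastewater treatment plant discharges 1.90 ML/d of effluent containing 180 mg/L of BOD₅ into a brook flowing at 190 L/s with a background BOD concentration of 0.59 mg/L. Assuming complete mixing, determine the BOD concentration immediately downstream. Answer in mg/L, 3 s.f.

19.2 mg/L

1.90 ML/d = 0.02199 m³/s.
190 L/s = 0.19 m³/s.
By mass balance at complete mixing, C = (0.02199·180 + 0.19·0.59) / (0.02199 + 0.19) = 4.07/0.212 = 19.2 mg/L.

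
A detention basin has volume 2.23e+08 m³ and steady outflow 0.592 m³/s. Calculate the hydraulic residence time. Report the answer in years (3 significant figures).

Q = 0.592 m³/s × 3.156e+07 s/yr = 1.868e+07 m³/yr.
Hydraulic residence time τ = V/Q = 2.23e+08/1.868e+07 = 11.94 yr.

11.9 yr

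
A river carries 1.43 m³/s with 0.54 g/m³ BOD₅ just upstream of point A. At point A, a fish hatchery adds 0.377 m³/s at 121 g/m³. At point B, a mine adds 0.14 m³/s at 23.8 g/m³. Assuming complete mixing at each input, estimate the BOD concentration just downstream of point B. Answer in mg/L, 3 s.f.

25.5 mg/L

After input A: C = (1.43·0.54 + 0.377·121) / 1.807 = 25.67 mg/L.
After input B: C = (1.807·25.67 + 0.14·23.8) / 1.947 = 25.54 mg/L.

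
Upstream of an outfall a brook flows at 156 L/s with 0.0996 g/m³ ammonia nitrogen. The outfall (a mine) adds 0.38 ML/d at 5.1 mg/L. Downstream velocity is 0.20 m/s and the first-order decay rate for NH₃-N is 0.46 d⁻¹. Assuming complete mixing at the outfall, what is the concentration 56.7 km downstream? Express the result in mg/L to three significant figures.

0.38 ML/d = 0.004398 m³/s.
156 L/s = 0.156 m³/s.
After complete mixing, C₀ = (0.004398·5.1 + 0.156·0.0996) / 0.1604 = 0.2367 mg/L.
Travel time t = 5.67e+04 m / 0.20 m/s = 2.835e+05 s = 3.281 d.
C = 0.2367·exp(−0.46·3.281) = 0.2367·0.221 = 0.05232 mg/L.

0.0523 mg/L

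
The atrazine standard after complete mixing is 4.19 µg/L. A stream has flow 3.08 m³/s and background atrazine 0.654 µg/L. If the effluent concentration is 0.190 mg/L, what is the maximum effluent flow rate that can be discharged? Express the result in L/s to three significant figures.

0.654 µg/L = 0.000654 mg/L.
4.19 µg/L = 0.00419 mg/L.
Mass balance at complete mixing: C_std·(Q_w + Q_r) = Q_w·C_e + Q_r·C_b.
Rearranging, Q_w = Q_r·(C_std − C_b)/(C_e − C_std) = 3.08·(0.00419 − 0.000654) / (0.19 − 0.00419) = 0.05861 m³/s.
= 58.61 L/s.

58.6 L/s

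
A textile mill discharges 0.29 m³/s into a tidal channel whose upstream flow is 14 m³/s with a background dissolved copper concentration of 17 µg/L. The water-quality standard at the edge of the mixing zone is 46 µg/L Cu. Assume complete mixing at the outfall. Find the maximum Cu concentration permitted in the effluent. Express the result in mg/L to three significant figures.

17 µg/L = 0.017 mg/L.
46 µg/L = 0.046 mg/L.
Mass balance: 0.046·14.29 = 0.29·Cₑ + 14·0.017.
Cₑ = (0.6573 − 0.238) / 0.29 = 1.446 mg/L.

1.45 mg/L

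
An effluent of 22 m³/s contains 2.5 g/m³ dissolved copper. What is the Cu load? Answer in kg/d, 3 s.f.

Mass flux = Q·C = 22 m³/s × 2.5 g/m³ = 55 g/s.
= 55 g/s × 86.4 = 4752 kg/d.

4750 kg/d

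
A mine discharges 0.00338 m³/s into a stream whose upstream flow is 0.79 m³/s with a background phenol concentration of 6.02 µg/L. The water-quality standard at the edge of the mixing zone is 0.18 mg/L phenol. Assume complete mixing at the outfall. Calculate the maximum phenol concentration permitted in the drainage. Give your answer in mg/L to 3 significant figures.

40.8 mg/L

6.02 µg/L = 0.00602 mg/L.
Mass balance: 0.18·0.7934 = 0.00338·Cₑ + 0.79·0.00602.
Cₑ = (0.1428 − 0.004756) / 0.00338 = 40.84 mg/L.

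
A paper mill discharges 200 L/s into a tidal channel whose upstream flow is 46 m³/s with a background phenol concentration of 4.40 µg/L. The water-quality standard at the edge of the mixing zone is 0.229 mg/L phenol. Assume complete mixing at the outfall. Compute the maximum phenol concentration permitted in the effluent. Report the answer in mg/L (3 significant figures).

51.9 mg/L

200 L/s = 0.2 m³/s.
4.40 µg/L = 0.0044 mg/L.
Mass balance: 0.229·46.2 = 0.2·Cₑ + 46·0.0044.
Cₑ = (10.58 − 0.2024) / 0.2 = 51.89 mg/L.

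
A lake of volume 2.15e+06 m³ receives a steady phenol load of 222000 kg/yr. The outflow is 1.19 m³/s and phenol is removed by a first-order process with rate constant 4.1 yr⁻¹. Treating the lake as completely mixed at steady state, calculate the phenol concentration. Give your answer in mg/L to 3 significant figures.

Outflow Q = 1.19 m³/s × 3.156e+07 s/yr = 3.755e+07 m³/yr.
Steady-state CSTR mass balance: W = Q·C + k·V·C, so C = W/(Q + kV).
Q + kV = 3.755e+07 + 4.1·2.15e+06 = 4.637e+07 m³/yr.
C = 222000/4.637e+07 = 0.004788 kg/m³ = 4.788 mg/L.

4.79 mg/L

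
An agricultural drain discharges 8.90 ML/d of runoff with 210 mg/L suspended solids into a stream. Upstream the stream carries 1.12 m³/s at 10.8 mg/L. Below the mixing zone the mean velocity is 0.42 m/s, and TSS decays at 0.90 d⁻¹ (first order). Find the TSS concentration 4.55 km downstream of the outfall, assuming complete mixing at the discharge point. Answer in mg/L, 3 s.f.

24.6 mg/L

8.90 ML/d = 0.103 m³/s.
After complete mixing, C₀ = (0.103·210 + 1.12·10.8) / 1.223 = 27.58 mg/L.
Travel time t = 4550 m / 0.42 m/s = 1.083e+04 s = 0.1254 d.
C = 27.58·exp(−0.90·0.1254) = 27.58·0.8933 = 24.63 mg/L.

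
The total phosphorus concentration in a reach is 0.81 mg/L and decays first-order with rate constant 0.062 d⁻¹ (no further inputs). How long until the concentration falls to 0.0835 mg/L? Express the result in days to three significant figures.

36.6 d

t = ln(C₀/C)/k = ln(0.81/0.0835)/0.062 = 2.272/0.062 = 36.65 d.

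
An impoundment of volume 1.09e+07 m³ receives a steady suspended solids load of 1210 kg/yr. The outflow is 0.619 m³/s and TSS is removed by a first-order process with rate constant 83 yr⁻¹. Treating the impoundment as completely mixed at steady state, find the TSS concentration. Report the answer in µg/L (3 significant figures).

Outflow Q = 0.619 m³/s × 3.156e+07 s/yr = 1.953e+07 m³/yr.
Steady-state CSTR mass balance: W = Q·C + k·V·C, so C = W/(Q + kV).
Q + kV = 1.953e+07 + 83·1.09e+07 = 9.242e+08 m³/yr.
C = 1210/9.242e+08 = 1.309e-06 kg/m³ = 0.001309 mg/L = 1.309 µg/L.

1.31 µg/L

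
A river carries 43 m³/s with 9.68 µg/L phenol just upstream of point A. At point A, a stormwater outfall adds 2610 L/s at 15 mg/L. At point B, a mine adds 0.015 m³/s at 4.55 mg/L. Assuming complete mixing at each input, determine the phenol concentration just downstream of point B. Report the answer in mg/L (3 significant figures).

0.869 mg/L

9.68 µg/L = 0.00968 mg/L.
2610 L/s = 2.61 m³/s.
After input A: C = (43·0.00968 + 2.61·15) / 45.61 = 0.8675 mg/L.
After input B: C = (45.61·0.8675 + 0.015·4.55) / 45.62 = 0.8687 mg/L.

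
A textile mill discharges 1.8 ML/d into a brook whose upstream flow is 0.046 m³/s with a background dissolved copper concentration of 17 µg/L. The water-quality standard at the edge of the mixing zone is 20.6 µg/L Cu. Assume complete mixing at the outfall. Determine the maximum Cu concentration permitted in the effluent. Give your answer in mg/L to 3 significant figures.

1.8 ML/d = 0.02083 m³/s.
17 µg/L = 0.017 mg/L.
20.6 µg/L = 0.0206 mg/L.
Mass balance: 0.0206·0.06683 = 0.02083·Cₑ + 0.046·0.017.
Cₑ = (0.001377 − 0.000782) / 0.02083 = 0.02855 mg/L.

0.0285 mg/L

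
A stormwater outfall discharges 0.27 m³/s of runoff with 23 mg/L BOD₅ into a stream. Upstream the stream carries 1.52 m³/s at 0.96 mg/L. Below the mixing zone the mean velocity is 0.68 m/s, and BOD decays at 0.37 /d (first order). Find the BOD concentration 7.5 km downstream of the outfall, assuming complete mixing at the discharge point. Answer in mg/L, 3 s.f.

After complete mixing, C₀ = (0.27·23 + 1.52·0.96) / 1.79 = 4.284 mg/L.
Travel time t = 7500 m / 0.68 m/s = 1.103e+04 s = 0.1277 d.
C = 4.284·exp(−0.37·0.1277) = 4.284·0.9539 = 4.087 mg/L.

4.09 mg/L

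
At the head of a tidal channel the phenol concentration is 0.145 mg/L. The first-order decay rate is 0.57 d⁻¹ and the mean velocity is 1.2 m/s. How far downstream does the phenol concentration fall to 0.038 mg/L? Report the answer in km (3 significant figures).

244 km

From C = C₀·e^(−kt), t = ln(C₀/C)/k = ln(0.145/0.038)/0.57 = 1.339/0.57 = 2.349 d.
Distance = v·t = 1.2 m/s × 2.03e+05 s = 2.436e+05 m = 243.6 km.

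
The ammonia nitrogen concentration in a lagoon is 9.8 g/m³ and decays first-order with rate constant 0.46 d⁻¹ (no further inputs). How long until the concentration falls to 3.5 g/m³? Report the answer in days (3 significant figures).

2.24 d

t = ln(C₀/C)/k = ln(9.8/3.5)/0.46 = 1.03/0.46 = 2.238 d.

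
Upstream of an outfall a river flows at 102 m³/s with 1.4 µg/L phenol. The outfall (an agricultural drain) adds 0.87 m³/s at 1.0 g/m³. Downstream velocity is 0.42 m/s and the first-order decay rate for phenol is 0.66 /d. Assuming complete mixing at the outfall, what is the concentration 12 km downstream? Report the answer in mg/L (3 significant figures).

0.00791 mg/L

1.4 µg/L = 0.0014 mg/L.
After complete mixing, C₀ = (0.87·1 + 102·0.0014) / 102.9 = 0.009845 mg/L.
Travel time t = 1.2e+04 m / 0.42 m/s = 2.857e+04 s = 0.3307 d.
C = 0.009845·exp(−0.66·0.3307) = 0.009845·0.8039 = 0.007915 mg/L.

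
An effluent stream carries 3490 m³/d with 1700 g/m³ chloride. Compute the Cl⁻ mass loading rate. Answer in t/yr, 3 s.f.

3490 m³/d = 0.04039 m³/s.
Mass flux = Q·C = 0.04039 m³/s × 1700 g/m³ = 68.67 g/s.
= 68.67 g/s × 31.56 = 2167 t/yr.

2170 t/yr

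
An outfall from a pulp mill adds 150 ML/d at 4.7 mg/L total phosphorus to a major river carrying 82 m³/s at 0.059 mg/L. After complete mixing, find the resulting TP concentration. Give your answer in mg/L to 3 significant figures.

0.155 mg/L

150 ML/d = 1.736 m³/s.
By mass balance at complete mixing, C = (1.736·4.7 + 82·0.059) / (1.736 + 82) = 13/83.74 = 0.1552 mg/L.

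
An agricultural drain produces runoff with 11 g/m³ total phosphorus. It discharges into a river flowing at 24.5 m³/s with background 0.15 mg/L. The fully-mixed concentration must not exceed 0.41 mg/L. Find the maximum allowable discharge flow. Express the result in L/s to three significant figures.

Mass balance at complete mixing: C_std·(Q_w + Q_r) = Q_w·C_e + Q_r·C_b.
Rearranging, Q_w = Q_r·(C_std − C_b)/(C_e − C_std) = 24.5·(0.41 − 0.15) / (11 − 0.41) = 0.6015 m³/s.
= 601.5 L/s.

602 L/s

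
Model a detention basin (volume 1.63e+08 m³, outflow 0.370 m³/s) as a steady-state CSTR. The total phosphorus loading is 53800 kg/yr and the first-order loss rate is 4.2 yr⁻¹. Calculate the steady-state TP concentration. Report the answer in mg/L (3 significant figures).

0.0773 mg/L

Outflow Q = 0.370 m³/s × 3.156e+07 s/yr = 1.168e+07 m³/yr.
Steady-state CSTR mass balance: W = Q·C + k·V·C, so C = W/(Q + kV).
Q + kV = 1.168e+07 + 4.2·1.63e+08 = 6.963e+08 m³/yr.
C = 53800/6.963e+08 = 7.727e-05 kg/m³ = 0.07727 mg/L.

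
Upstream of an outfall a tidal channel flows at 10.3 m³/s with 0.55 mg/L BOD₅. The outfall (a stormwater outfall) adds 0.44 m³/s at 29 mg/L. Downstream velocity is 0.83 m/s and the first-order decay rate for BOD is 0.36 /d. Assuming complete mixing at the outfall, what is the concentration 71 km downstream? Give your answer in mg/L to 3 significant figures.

1.20 mg/L

After complete mixing, C₀ = (0.44·29 + 10.3·0.55) / 10.74 = 1.716 mg/L.
Travel time t = 7.1e+04 m / 0.83 m/s = 8.554e+04 s = 0.9901 d.
C = 1.716·exp(−0.36·0.9901) = 1.716·0.7002 = 1.201 mg/L.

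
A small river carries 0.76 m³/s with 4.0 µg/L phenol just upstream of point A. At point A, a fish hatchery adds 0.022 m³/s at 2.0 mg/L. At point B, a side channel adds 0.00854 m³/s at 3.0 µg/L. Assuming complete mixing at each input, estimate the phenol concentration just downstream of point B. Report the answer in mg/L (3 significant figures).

0.0595 mg/L

4.0 µg/L = 0.004 mg/L.
After input A: C = (0.76·0.004 + 0.022·2) / 0.782 = 0.06015 mg/L.
3.0 µg/L = 0.003 mg/L.
After input B: C = (0.782·0.06015 + 0.00854·0.003) / 0.7905 = 0.05954 mg/L.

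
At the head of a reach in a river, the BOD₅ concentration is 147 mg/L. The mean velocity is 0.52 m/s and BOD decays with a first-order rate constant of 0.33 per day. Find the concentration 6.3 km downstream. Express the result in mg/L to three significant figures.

Travel time t = 6.3 km / 0.52 m/s = 6300/0.52 = 1.212e+04 s = 0.1402 d.
First-order decay: C = 147·exp(−0.33·0.1402) = 147·0.9548 = 140.4 mg/L.

140 mg/L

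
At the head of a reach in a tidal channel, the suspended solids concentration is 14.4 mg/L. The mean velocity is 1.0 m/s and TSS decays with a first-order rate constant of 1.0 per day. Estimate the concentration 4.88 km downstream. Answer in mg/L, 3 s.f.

13.6 mg/L

Travel time t = 4.88 km / 1.0 m/s = 4880/1.0 = 4880 s = 0.05648 d.
First-order decay: C = 14.4·exp(−1.0·0.05648) = 14.4·0.9451 = 13.61 mg/L.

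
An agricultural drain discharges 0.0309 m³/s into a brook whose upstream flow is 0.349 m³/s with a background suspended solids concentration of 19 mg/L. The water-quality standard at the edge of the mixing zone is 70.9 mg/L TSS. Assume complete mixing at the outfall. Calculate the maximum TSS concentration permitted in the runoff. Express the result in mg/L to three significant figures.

Mass balance: 70.9·0.3799 = 0.0309·Cₑ + 0.349·19.
Cₑ = (26.93 − 6.631) / 0.0309 = 657.1 mg/L.

657 mg/L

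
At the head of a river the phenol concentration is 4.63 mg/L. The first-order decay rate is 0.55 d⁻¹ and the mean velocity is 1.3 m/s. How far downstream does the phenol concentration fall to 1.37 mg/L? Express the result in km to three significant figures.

From C = C₀·e^(−kt), t = ln(C₀/C)/k = ln(4.63/1.37)/0.55 = 1.218/0.55 = 2.214 d.
Distance = v·t = 1.3 m/s × 1.913e+05 s = 2.487e+05 m = 248.7 km.

249 km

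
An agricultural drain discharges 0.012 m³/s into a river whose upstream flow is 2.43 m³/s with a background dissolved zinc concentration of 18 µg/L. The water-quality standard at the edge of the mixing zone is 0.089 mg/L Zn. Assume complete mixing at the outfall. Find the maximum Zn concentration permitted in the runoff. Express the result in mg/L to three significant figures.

18 µg/L = 0.018 mg/L.
Mass balance: 0.089·2.442 = 0.012·Cₑ + 2.43·0.018.
Cₑ = (0.2173 − 0.04374) / 0.012 = 14.47 mg/L.

14.5 mg/L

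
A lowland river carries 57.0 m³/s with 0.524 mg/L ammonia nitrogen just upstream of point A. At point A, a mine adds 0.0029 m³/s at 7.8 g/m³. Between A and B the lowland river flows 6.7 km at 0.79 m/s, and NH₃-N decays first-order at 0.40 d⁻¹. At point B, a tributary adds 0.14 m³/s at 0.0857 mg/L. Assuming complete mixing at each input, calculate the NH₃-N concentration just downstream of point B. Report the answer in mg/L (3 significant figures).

After input A: C = (57·0.524 + 0.0029·7.8) / 57 = 0.5244 mg/L.
Over the 6.7 km reach to input B (t = 8481 s = 0.09816 d), decay gives C = 0.5244·exp(−0.40·0.09816) = 0.5042 mg/L.
After input B: C = (57·0.5042 + 0.14·0.0857) / 57.14 = 0.5032 mg/L.

0.503 mg/L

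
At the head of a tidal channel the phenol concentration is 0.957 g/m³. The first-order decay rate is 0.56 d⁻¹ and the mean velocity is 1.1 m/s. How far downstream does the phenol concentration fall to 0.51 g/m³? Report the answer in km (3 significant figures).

From C = C₀·e^(−kt), t = ln(C₀/C)/k = ln(0.957/0.51)/0.56 = 0.6294/0.56 = 1.124 d.
Distance = v·t = 1.1 m/s × 9.711e+04 s = 1.068e+05 m = 106.8 km.

107 km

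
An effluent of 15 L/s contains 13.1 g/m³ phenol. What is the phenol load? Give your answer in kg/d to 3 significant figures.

17.0 kg/d

15 L/s = 0.015 m³/s.
Mass flux = Q·C = 0.015 m³/s × 13.1 g/m³ = 0.1965 g/s.
= 0.1965 g/s × 86.4 = 16.98 kg/d.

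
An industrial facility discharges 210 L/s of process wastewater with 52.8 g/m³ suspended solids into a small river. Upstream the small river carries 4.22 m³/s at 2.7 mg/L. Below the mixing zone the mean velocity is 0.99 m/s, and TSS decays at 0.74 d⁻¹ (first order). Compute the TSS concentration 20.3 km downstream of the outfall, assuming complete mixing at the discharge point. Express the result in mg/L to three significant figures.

210 L/s = 0.21 m³/s.
After complete mixing, C₀ = (0.21·52.8 + 4.22·2.7) / 4.43 = 5.075 mg/L.
Travel time t = 2.03e+04 m / 0.99 m/s = 2.051e+04 s = 0.2373 d.
C = 5.075·exp(−0.74·0.2373) = 5.075·0.8389 = 4.258 mg/L.

4.26 mg/L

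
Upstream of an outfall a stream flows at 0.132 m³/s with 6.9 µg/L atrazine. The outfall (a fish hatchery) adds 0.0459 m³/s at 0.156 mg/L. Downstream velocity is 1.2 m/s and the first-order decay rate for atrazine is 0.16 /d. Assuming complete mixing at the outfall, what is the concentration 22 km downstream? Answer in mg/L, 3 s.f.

0.0439 mg/L

6.9 µg/L = 0.0069 mg/L.
After complete mixing, C₀ = (0.0459·0.156 + 0.132·0.0069) / 0.1779 = 0.04537 mg/L.
Travel time t = 2.2e+04 m / 1.2 m/s = 1.833e+04 s = 0.2122 d.
C = 0.04537·exp(−0.16·0.2122) = 0.04537·0.9666 = 0.04385 mg/L.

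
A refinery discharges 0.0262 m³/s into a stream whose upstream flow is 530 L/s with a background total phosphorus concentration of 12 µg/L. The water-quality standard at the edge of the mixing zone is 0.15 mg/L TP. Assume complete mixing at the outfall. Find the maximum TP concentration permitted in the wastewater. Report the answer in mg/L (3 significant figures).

2.94 mg/L

530 L/s = 0.53 m³/s.
12 µg/L = 0.012 mg/L.
Mass balance: 0.15·0.5562 = 0.0262·Cₑ + 0.53·0.012.
Cₑ = (0.08343 − 0.00636) / 0.0262 = 2.942 mg/L.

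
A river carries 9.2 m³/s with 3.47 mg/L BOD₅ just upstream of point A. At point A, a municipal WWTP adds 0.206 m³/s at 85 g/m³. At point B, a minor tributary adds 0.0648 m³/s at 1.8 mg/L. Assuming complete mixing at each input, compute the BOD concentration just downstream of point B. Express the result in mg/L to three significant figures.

5.23 mg/L

After input A: C = (9.2·3.47 + 0.206·85) / 9.406 = 5.256 mg/L.
After input B: C = (9.406·5.256 + 0.0648·1.8) / 9.471 = 5.232 mg/L.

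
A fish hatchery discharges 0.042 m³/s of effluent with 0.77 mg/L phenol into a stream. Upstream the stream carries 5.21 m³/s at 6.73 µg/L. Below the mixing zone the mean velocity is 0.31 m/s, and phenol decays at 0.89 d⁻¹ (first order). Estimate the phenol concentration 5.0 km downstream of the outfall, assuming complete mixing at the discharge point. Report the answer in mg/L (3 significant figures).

6.73 µg/L = 0.00673 mg/L.
After complete mixing, C₀ = (0.042·0.77 + 5.21·0.00673) / 5.252 = 0.01283 mg/L.
Travel time t = 5000 m / 0.31 m/s = 1.613e+04 s = 0.1867 d.
C = 0.01283·exp(−0.89·0.1867) = 0.01283·0.8469 = 0.01087 mg/L.

0.0109 mg/L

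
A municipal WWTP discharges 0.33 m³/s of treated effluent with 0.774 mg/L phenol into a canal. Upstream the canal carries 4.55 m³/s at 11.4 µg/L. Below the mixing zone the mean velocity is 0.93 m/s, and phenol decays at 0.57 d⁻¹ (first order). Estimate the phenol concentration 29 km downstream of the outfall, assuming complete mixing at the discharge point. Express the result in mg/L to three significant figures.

0.0513 mg/L

11.4 µg/L = 0.0114 mg/L.
After complete mixing, C₀ = (0.33·0.774 + 4.55·0.0114) / 4.88 = 0.06297 mg/L.
Travel time t = 2.9e+04 m / 0.93 m/s = 3.118e+04 s = 0.3609 d.
C = 0.06297·exp(−0.57·0.3609) = 0.06297·0.8141 = 0.05126 mg/L.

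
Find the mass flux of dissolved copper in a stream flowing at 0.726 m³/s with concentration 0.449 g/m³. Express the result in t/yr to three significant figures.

10.3 t/yr

Mass flux = Q·C = 0.726 m³/s × 0.449 g/m³ = 0.326 g/s.
= 0.326 g/s × 31.56 = 10.29 t/yr.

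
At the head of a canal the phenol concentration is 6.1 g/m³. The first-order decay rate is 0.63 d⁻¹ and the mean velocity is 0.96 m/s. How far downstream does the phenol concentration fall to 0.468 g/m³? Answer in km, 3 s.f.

From C = C₀·e^(−kt), t = ln(C₀/C)/k = ln(6.1/0.468)/0.63 = 2.568/0.63 = 4.076 d.
Distance = v·t = 0.96 m/s × 3.521e+05 s = 3.38e+05 m = 338 km.

338 km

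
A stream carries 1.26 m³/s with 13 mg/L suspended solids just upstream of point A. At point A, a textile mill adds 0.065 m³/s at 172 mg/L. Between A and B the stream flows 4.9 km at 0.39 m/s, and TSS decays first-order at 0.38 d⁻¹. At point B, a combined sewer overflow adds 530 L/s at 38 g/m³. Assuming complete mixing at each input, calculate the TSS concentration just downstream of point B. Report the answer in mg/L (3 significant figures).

After input A: C = (1.26·13 + 0.065·172) / 1.325 = 20.8 mg/L.
Over the 4.9 km reach to input B (t = 1.256e+04 s = 0.1454 d), decay gives C = 20.8·exp(−0.38·0.1454) = 19.68 mg/L.
530 L/s = 0.53 m³/s.
After input B: C = (1.325·19.68 + 0.53·38) / 1.855 = 24.92 mg/L.

24.9 mg/L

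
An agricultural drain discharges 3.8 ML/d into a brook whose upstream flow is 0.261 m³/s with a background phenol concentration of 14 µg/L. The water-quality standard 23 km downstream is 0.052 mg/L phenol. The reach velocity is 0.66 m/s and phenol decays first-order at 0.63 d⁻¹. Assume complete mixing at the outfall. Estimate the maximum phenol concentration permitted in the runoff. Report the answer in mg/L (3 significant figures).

3.8 ML/d = 0.04398 m³/s.
14 µg/L = 0.014 mg/L.
Travel time to the compliance point: t = 2.3e+04/0.66 = 3.485e+04 s = 0.4033 d; decay factor exp(−0.63·0.4033) = 0.7756.
So the concentration just after mixing may be at most 0.052/0.7756 = 0.06704 mg/L.
Mass balance: 0.06704·0.305 = 0.04398·Cₑ + 0.261·0.014.
Cₑ = (0.02045 − 0.003654) / 0.04398 = 0.3818 mg/L.

0.382 mg/L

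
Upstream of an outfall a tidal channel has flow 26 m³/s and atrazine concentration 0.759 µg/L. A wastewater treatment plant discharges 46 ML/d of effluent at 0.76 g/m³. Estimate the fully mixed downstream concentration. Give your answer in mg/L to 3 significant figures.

46 ML/d = 0.5324 m³/s.
0.759 µg/L = 0.000759 mg/L.
Flow-weighted mixing gives C = (0.5324·0.76 + 26·0.000759) / (0.5324 + 26) = 0.4244/26.53 = 0.01599 mg/L.

0.0160 mg/L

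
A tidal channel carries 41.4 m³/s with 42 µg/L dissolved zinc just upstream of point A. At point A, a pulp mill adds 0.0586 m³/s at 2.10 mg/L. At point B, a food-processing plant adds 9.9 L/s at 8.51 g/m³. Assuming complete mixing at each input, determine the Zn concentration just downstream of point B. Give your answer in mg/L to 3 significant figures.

42 µg/L = 0.042 mg/L.
After input A: C = (41.4·0.042 + 0.0586·2.1) / 41.46 = 0.04491 mg/L.
9.9 L/s = 0.0099 m³/s.
After input B: C = (41.46·0.04491 + 0.0099·8.51) / 41.47 = 0.04693 mg/L.

0.0469 mg/L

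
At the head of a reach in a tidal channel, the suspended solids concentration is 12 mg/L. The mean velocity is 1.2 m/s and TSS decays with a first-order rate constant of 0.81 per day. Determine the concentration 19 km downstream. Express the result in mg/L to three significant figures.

10.3 mg/L

Travel time t = 19 km / 1.2 m/s = 1.9e+04/1.2 = 1.583e+04 s = 0.1833 d.
First-order decay: C = 12·exp(−0.81·0.1833) = 12·0.8621 = 10.34 mg/L.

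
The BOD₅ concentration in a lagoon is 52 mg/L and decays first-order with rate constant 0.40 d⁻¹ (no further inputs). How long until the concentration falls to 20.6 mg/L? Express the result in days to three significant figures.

2.31 d

t = ln(C₀/C)/k = ln(52/20.6)/0.40 = 0.926/0.40 = 2.315 d.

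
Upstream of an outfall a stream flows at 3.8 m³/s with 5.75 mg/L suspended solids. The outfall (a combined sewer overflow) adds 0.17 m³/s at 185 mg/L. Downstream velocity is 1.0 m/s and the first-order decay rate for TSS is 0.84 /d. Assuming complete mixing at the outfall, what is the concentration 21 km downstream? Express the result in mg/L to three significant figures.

10.9 mg/L

After complete mixing, C₀ = (0.17·185 + 3.8·5.75) / 3.97 = 13.43 mg/L.
Travel time t = 2.1e+04 m / 1.0 m/s = 2.1e+04 s = 0.2431 d.
C = 13.43·exp(−0.84·0.2431) = 13.43·0.8153 = 10.95 mg/L.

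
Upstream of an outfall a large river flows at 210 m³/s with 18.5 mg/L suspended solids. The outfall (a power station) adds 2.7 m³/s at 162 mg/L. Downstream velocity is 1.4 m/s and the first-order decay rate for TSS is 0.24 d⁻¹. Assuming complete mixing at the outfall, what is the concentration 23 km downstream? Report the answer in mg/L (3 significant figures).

19.4 mg/L

After complete mixing, C₀ = (2.7·162 + 210·18.5) / 212.7 = 20.32 mg/L.
Travel time t = 2.3e+04 m / 1.4 m/s = 1.643e+04 s = 0.1901 d.
C = 20.32·exp(−0.24·0.1901) = 20.32·0.9554 = 19.42 mg/L.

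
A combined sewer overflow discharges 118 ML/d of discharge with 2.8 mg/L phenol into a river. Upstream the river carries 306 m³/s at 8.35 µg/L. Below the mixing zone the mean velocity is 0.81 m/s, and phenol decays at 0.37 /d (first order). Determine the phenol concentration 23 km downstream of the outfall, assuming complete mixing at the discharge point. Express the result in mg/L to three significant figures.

0.0184 mg/L

118 ML/d = 1.366 m³/s.
8.35 µg/L = 0.00835 mg/L.
After complete mixing, C₀ = (1.366·2.8 + 306·0.00835) / 307.4 = 0.02075 mg/L.
Travel time t = 2.3e+04 m / 0.81 m/s = 2.84e+04 s = 0.3286 d.
C = 0.02075·exp(−0.37·0.3286) = 0.02075·0.8855 = 0.01838 mg/L.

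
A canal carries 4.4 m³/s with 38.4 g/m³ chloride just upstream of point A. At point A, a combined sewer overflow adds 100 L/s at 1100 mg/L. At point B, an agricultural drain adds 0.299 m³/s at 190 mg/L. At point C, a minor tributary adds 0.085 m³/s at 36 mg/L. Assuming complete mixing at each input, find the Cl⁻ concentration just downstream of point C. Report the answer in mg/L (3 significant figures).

100 L/s = 0.1 m³/s.
After input A: C = (4.4·38.4 + 0.1·1100) / 4.5 = 61.99 mg/L.
After input B: C = (4.5·61.99 + 0.299·190) / 4.799 = 69.97 mg/L.
After input C: C = (4.799·69.97 + 0.085·36) / 4.884 = 69.38 mg/L.

69.4 mg/L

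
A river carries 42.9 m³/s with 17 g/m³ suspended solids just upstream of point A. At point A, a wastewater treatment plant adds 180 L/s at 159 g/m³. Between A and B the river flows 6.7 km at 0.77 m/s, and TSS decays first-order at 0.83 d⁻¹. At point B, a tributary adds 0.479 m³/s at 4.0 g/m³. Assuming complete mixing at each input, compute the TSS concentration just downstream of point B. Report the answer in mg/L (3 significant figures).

16.0 mg/L

180 L/s = 0.18 m³/s.
After input A: C = (42.9·17 + 0.18·159) / 43.08 = 17.59 mg/L.
Over the 6.7 km reach to input B (t = 8701 s = 0.1007 d), decay gives C = 17.59·exp(−0.83·0.1007) = 16.18 mg/L.
After input B: C = (43.08·16.18 + 0.479·4) / 43.56 = 16.05 mg/L.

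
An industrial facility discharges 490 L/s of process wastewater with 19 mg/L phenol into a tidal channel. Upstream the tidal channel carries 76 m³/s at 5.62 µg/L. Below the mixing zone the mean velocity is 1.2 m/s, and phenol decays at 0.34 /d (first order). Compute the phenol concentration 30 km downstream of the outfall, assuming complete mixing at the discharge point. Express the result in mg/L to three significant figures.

490 L/s = 0.49 m³/s.
5.62 µg/L = 0.00562 mg/L.
After complete mixing, C₀ = (0.49·19 + 76·0.00562) / 76.49 = 0.1273 mg/L.
Travel time t = 3e+04 m / 1.2 m/s = 2.5e+04 s = 0.2894 d.
C = 0.1273·exp(−0.34·0.2894) = 0.1273·0.9063 = 0.1154 mg/L.

0.115 mg/L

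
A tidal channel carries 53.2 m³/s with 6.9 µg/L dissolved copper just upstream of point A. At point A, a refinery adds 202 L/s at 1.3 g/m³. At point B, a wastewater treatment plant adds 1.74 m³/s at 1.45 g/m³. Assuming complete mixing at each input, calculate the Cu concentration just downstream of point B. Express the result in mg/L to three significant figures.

6.9 µg/L = 0.0069 mg/L.
202 L/s = 0.202 m³/s.
After input A: C = (53.2·0.0069 + 0.202·1.3) / 53.4 = 0.01179 mg/L.
After input B: C = (53.4·0.01179 + 1.74·1.45) / 55.14 = 0.05717 mg/L.

0.0572 mg/L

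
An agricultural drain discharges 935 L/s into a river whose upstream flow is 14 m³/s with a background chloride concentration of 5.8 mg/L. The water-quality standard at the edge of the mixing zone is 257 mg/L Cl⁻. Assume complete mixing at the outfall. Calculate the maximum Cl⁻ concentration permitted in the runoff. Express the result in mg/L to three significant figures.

935 L/s = 0.935 m³/s.
Mass balance: 257·14.94 = 0.935·Cₑ + 14·5.8.
Cₑ = (3838 − 81.2) / 0.935 = 4018 mg/L.

4020 mg/L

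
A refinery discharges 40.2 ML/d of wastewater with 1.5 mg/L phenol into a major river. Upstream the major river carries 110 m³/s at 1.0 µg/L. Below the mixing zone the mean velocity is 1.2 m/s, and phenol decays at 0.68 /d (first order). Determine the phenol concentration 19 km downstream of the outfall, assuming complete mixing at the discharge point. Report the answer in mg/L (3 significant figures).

0.00646 mg/L

40.2 ML/d = 0.4653 m³/s.
1.0 µg/L = 0.001 mg/L.
After complete mixing, C₀ = (0.4653·1.5 + 110·0.001) / 110.5 = 0.007314 mg/L.
Travel time t = 1.9e+04 m / 1.2 m/s = 1.583e+04 s = 0.1833 d.
C = 0.007314·exp(−0.68·0.1833) = 0.007314·0.8828 = 0.006457 mg/L.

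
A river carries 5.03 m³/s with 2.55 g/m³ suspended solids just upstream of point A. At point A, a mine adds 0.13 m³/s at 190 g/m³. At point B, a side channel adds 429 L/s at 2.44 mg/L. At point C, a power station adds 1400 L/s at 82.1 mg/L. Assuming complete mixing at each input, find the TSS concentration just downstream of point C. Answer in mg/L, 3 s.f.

After input A: C = (5.03·2.55 + 0.13·190) / 5.16 = 7.273 mg/L.
429 L/s = 0.429 m³/s.
After input B: C = (5.16·7.273 + 0.429·2.44) / 5.589 = 6.902 mg/L.
1400 L/s = 1.4 m³/s.
After input C: C = (5.589·6.902 + 1.4·82.1) / 6.989 = 21.96 mg/L.

22.0 mg/L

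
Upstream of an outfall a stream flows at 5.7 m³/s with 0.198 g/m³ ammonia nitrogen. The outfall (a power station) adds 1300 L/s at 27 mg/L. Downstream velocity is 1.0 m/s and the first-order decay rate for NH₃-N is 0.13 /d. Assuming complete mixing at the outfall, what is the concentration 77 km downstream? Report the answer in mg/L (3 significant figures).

1300 L/s = 1.3 m³/s.
After complete mixing, C₀ = (1.3·27 + 5.7·0.198) / 7 = 5.176 mg/L.
Travel time t = 7.7e+04 m / 1.0 m/s = 7.7e+04 s = 0.8912 d.
C = 5.176·exp(−0.13·0.8912) = 5.176·0.8906 = 4.609 mg/L.

4.61 mg/L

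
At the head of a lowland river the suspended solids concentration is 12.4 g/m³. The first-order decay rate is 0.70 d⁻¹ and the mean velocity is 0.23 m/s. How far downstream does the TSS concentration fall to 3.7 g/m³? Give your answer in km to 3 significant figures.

From C = C₀·e^(−kt), t = ln(C₀/C)/k = ln(12.4/3.7)/0.70 = 1.209/0.70 = 1.728 d.
Distance = v·t = 0.23 m/s × 1.493e+05 s = 3.433e+04 m = 34.33 km.

34.3 km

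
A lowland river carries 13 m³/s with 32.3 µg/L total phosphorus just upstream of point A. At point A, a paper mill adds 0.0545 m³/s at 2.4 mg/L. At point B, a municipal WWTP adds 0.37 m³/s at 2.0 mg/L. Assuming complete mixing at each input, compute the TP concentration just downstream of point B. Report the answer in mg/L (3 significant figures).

32.3 µg/L = 0.0323 mg/L.
After input A: C = (13·0.0323 + 0.0545·2.4) / 13.05 = 0.04218 mg/L.
After input B: C = (13.05·0.04218 + 0.37·2) / 13.42 = 0.09615 mg/L.

0.0961 mg/L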